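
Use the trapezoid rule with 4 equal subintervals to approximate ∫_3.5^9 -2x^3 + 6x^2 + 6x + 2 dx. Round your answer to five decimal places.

-1670.56055

Δx = (9 − 3.5)/4 = 1.375.
f(3.5) = 10.75, f(4.875) = -57.87109375, f(6.25) = -214.40625, f(7.625) = -490.05078125, f(9) = -916.
T_4 = (Δx/2)·[f(x_0) + 2f(x_1) + 2f(x_2) + 2f(x_3) + f(x_4)].
Sum ≈ -1670.56055.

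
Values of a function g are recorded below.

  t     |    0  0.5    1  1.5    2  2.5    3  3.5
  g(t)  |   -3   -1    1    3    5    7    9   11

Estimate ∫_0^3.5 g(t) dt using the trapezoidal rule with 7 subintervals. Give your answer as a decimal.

14

Δt = 0.5.
T_7 = (0.5/2)·[(-3) + 2·(-1) + 2·1 + 2·3 + 2·5 + 2·7 + 2·9 + 11] = 14.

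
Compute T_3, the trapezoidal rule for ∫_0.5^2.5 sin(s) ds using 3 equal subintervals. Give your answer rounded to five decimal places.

1.61609

Δs = (2.5 − 0.5)/3 = 2/3.
f(0.5) ≈ 0.47943, f(7/6) ≈ 0.91944, f(11/6) ≈ 0.96573, f(2.5) ≈ 0.59847.
T_3 = (Δs/2)·[f(s_0) + 2f(s_1) + 2f(s_2) + f(s_3)].
Sum ≈ 1.61609.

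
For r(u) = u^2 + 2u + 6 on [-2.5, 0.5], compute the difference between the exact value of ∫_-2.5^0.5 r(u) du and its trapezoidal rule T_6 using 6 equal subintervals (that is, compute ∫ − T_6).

-0.125

Exact integral: ∫_-2.5^0.5 r(u) du = 17.25.
T_6 = 17.375.
Error = 17.25 − 17.375 = -0.125.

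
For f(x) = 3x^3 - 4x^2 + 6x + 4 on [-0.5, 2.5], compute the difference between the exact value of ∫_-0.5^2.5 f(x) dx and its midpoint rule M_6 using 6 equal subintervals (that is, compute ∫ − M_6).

Exact integral: ∫_-0.5^2.5 f(x) dx = 38.25.
M_6 = 37.9375.
Error = 38.25 − 37.9375 = 0.3125.

0.3125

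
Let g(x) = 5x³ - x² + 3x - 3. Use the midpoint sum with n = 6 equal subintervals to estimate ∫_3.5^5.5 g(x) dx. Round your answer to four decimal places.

934.8519

Δx = (5.5 − 3.5)/6 = 1/3.
Midpoints: 11/3, 4, 13/3, 14/3, 5, 16/3.
g(11/3) = 6508/27, g(4) = 313, g(13/3) = 10748/27, g(14/3) = 13429/27, g(5) = 612, g(16/3) = 20063/27.
Sum = Δx · [g(11/3) + g(4) + g(13/3) + ...].
Sum ≈ 934.8519.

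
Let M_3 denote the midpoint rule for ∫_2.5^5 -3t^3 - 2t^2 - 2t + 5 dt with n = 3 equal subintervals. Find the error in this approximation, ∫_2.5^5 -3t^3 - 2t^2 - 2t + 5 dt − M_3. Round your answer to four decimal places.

Exact integral: ∫_2.5^5 f(t) dt ≈ -518.619792.
M_3 ≈ -513.447627.
Error ≈ -518.619792 − (-513.447627) ≈ -5.1722.

-5.1722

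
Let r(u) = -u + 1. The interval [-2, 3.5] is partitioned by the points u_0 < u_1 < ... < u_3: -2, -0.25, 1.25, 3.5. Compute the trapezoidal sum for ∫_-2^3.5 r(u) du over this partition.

Subinterval widths: 1.75, 1.5, 2.25.
r(-2) = 3, r(-0.25) = 1.25, r(1.25) = -0.25, r(3.5) = -2.5.
On each subinterval the trapezoid contributes (Δu_i/2)·[r(u_{i-1}) + r(u_i)].
Sum = 1.375.

1.375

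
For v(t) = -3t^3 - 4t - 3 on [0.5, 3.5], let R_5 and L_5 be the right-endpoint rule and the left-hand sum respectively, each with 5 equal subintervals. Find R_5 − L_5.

R_5 = -190.815.
L_5 = -106.665.
R_5 − L_5 = -84.15.

-84.15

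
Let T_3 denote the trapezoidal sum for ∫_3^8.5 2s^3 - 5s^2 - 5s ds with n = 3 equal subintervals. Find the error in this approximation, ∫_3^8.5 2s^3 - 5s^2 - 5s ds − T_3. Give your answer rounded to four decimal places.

-90.8900

Exact integral: ∫_3^8.5 f(s) ds ≈ 1432.864583.
T_3 ≈ 1523.754630.
Error ≈ 1432.864583 − 1523.754630 ≈ -90.8900.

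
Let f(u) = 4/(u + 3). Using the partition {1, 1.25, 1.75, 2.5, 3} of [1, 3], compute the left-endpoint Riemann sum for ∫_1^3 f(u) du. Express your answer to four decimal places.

Subinterval widths: 0.25, 0.5, 0.75, 0.5.
Left endpoints: 1, 1.25, 1.75, 2.5.
f(1) = 1, f(1.25) = 16/17, f(1.75) = 16/19, f(2.5) = 8/11.
Sum = Σ Δu_i · f(u_i).
Sum ≈ 1.7158.

1.7158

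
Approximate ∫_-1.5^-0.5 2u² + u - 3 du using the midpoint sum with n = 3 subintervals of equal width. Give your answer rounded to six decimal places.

Δu = (-0.5 − (-1.5))/3 = 1/3.
Midpoints: -4/3, -1, -2/3.
f(-4/3) = -7/9, f(-1) = -2, f(-2/3) = -25/9.
Sum = Δu · [f(-4/3) + f(-1) + f(-2/3)].
Sum ≈ -1.851852.

-1.851852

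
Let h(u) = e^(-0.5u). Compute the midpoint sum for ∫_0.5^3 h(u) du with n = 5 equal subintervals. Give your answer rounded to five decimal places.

Δu = (3 − 0.5)/5 = 0.5.
Midpoints: 0.75, 1.25, 1.75, 2.25, 2.75.
h(0.75) ≈ 0.68729, h(1.25) ≈ 0.53526, h(1.75) ≈ 0.41686, h(2.25) ≈ 0.32465, h(2.75) ≈ 0.25284.
Sum = Δu · [h(0.75) + h(1.25) + h(1.75) + h(2.25) + h(2.75)].
Sum ≈ 1.10845.

1.10845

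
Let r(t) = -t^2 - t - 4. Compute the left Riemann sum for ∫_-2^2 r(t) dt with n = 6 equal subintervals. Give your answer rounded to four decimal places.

-20.2963

Δt = (2 − (-2))/6 = 2/3.
Left endpoints: -2, -4/3, -2/3, 0, 2/3, 4/3.
r(-2) = -6, r(-4/3) = -40/9, r(-2/3) = -34/9, r(0) = -4, r(2/3) = -46/9, r(4/3) = -64/9.
Sum = Δt · [r(-2) + r(-4/3) + r(-2/3) + ...].
Sum ≈ -20.2963.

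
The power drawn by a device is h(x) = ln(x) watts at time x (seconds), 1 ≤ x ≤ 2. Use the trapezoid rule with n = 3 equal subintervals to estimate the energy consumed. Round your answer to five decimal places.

Δx = (2 − 1)/3 = 1/3.
h(1) ≈ 0.00000, h(4/3) ≈ 0.28768, h(5/3) ≈ 0.51083, h(2) ≈ 0.69315.
T_3 = (Δx/2)·[h(x_0) + 2h(x_1) + 2h(x_2) + h(x_3)].
Sum ≈ 0.38169.

0.38169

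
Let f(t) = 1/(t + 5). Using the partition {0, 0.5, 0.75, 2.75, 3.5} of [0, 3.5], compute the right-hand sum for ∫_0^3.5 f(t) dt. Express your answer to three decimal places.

Subinterval widths: 0.5, 0.25, 2, 0.75.
Right endpoints: 0.5, 0.75, 2.75, 3.5.
f(0.5) = 2/11, f(0.75) = 4/23, f(2.75) = 4/31, f(3.5) = 2/17.
Sum = Σ Δt_i · f(t_i).
Sum ≈ 0.481.

0.481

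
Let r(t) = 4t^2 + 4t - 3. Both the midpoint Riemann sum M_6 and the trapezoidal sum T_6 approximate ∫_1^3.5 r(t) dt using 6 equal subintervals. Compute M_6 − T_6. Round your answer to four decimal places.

M_6 ≈ 70.688657.
T_6 ≈ 71.122685.
M_6 − T_6 ≈ -0.4340.

-0.4340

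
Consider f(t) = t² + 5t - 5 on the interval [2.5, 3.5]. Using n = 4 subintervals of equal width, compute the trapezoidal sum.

19.09375

Δt = (3.5 − 2.5)/4 = 0.25.
f(2.5) = 13.75, f(2.75) = 16.3125, f(3) = 19, f(3.25) = 21.8125, f(3.5) = 24.75.
T_4 = (Δt/2)·[f(t_0) + 2f(t_1) + 2f(t_2) + 2f(t_3) + f(t_4)].
Sum = 19.09375.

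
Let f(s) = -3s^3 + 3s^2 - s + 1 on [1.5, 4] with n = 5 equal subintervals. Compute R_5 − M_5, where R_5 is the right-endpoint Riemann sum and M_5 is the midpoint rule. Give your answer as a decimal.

R_5 = -170.
M_5 = -130.8203125.
R_5 − M_5 = -39.1796875.

-39.1796875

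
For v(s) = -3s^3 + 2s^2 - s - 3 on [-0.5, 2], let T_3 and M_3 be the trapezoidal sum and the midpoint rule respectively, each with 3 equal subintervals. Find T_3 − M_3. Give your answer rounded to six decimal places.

T_3 ≈ -17.28587963.
M_3 ≈ -15.22424769.
T_3 − M_3 ≈ -2.061632.

-2.061632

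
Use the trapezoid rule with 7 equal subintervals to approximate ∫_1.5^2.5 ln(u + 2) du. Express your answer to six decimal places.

1.383570

Δu = (2.5 − 1.5)/7 = 1/7.
f(1.5) ≈ 1.252763, f(23/14) ≈ 1.292768, f(25/14) ≈ 1.331235, f(27/14) ≈ 1.368276, f(29/14) ≈ 1.403994, f(31/14) ≈ 1.438480, f(33/14) ≈ 1.471817, f(2.5) ≈ 1.504077.
T_7 = (Δu/2)·[f(u_0) + 2f(u_1) + ... + 2f(u_{6}) + f(u_7)].
Sum ≈ 1.383570.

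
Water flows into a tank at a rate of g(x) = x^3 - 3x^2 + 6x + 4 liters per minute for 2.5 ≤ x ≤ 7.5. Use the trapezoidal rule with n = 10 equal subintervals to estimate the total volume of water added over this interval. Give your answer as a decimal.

547.5

Δx = (7.5 − 2.5)/10 = 0.5.
g(2.5) = 15.875, g(3) = 22, g(3.5) = 31.125, g(4) = 44, g(4.5) = 61.375, g(5) = 84, g(5.5) = 112.625, g(6) = 148, g(6.5) = 190.875, g(7) = 242, g(7.5) = 302.125.
T_10 = (Δx/2)·[g(x_0) + 2g(x_1) + ... + 2g(x_{9}) + g(x_10)].
Sum = 547.5.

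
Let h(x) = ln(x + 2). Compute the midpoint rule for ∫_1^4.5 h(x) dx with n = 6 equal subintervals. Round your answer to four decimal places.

Δx = (4.5 − 1)/6 = 7/12.
Midpoints: 31/24, 1.875, 59/24, 73/24, 3.625, 101/24.
h(31/24) ≈ 1.1914, h(1.875) ≈ 1.3545, h(59/24) ≈ 1.4948, h(73/24) ≈ 1.6177, h(3.625) ≈ 1.7272, h(101/24) ≈ 1.8259.
Sum = Δx · [h(31/24) + h(1.875) + h(59/24) + ...].
Sum ≈ 5.3734.

5.3734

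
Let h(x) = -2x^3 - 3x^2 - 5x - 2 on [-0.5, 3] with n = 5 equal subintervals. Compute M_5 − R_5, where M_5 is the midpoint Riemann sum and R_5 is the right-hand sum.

38.801875

M_5 = -94.968125.
R_5 = -133.77.
M_5 − R_5 = 38.801875.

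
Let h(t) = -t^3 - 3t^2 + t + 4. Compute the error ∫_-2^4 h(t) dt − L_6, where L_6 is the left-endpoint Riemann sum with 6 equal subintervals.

Exact integral: ∫_-2^4 h(t) dt = -102.
L_6 = -57.
Error = -102 − (-57) = -45.

-45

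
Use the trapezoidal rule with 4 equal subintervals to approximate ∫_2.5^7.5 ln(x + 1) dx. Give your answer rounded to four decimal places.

8.7842

Δx = (7.5 − 2.5)/4 = 1.25.
f(2.5) ≈ 1.2528, f(3.75) ≈ 1.5581, f(5) ≈ 1.7918, f(6.25) ≈ 1.9810, f(7.5) ≈ 2.1401.
T_4 = (Δx/2)·[f(x_0) + 2f(x_1) + 2f(x_2) + 2f(x_3) + f(x_4)].
Sum ≈ 8.7842.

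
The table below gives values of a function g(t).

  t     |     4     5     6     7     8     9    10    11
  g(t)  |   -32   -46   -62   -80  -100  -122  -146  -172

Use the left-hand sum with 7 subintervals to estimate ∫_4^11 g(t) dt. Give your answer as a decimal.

Δt = 1.
Sum = 1·[(-32) + (-46) + (-62) + (-80) + (-100) + (-122) + (-146)] = -588.

-588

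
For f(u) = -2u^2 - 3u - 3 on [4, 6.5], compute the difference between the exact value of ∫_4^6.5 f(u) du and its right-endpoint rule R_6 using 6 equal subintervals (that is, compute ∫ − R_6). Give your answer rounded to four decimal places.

Exact integral: ∫_4^6.5 f(u) du ≈ -187.291667.
R_6 ≈ -199.936343.
Error ≈ -187.291667 − (-199.936343) ≈ 12.6447.

12.6447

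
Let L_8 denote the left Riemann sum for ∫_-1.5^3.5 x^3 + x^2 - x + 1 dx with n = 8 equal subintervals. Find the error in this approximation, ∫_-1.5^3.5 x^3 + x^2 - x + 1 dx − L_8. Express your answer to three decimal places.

14.714

Exact integral: ∫_-1.5^3.5 f(x) dx ≈ 51.66667.
L_8 = 36.953125.
Error ≈ 51.66667 − 36.953125 ≈ 14.714.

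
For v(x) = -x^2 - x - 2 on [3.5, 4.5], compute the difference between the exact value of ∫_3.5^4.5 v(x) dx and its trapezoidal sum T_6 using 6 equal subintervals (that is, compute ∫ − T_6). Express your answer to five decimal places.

Exact integral: ∫_3.5^4.5 v(x) dx ≈ -22.0833333.
T_6 ≈ -22.0879630.
Error ≈ -22.0833333 − (-22.0879630) ≈ 0.00463.

0.00463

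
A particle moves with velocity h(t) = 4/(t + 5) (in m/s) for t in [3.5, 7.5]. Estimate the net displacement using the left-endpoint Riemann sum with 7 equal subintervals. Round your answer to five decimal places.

1.58648

Δt = (7.5 − 3.5)/7 = 4/7.
Left endpoints: 3.5, 57/14, 65/14, 73/14, 81/14, 89/14, 97/14.
h(3.5) = 8/17, h(57/14) = 56/127, h(65/14) = 56/135, h(73/14) = 56/143, h(81/14) = 56/151, h(89/14) = 56/159, h(97/14) = 56/167.
Sum = Δt · [h(3.5) + h(57/14) + h(65/14) + ...].
Sum ≈ 1.58648.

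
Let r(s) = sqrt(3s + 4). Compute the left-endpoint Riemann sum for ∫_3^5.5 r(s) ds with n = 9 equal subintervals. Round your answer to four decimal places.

10.0815

Δs = (5.5 − 3)/9 = 5/18.
Left endpoints: 3, 59/18, 32/9, 23/6, 37/9, 79/18, 14/3, 89/18, 47/9.
r(3) ≈ 3.6056, r(59/18) ≈ 3.7193, r(32/9) ≈ 3.8297, r(23/6) ≈ 3.9370, r(37/9) ≈ 4.0415, r(79/18) ≈ 4.1433, r(14/3) ≈ 4.2426, r(89/18) ≈ 4.3397, r(47/9) ≈ 4.4347.
Sum = Δs · [r(3) + r(59/18) + r(32/9) + ...].
Sum ≈ 10.0815.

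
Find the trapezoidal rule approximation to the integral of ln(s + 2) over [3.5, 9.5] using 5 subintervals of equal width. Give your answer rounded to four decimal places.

Δs = (9.5 − 3.5)/5 = 1.2.
f(3.5) ≈ 1.7047, f(4.7) ≈ 1.9021, f(5.9) ≈ 2.0669, f(7.1) ≈ 2.2083, f(8.3) ≈ 2.3321, f(9.5) ≈ 2.4423.
T_5 = (Δs/2)·[f(s_0) + 2f(s_1) + ... + 2f(s_{4}) + f(s_5)].
Sum ≈ 12.6995.

12.6995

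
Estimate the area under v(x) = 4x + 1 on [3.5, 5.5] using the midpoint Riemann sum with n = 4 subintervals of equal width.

38

Δx = (5.5 − 3.5)/4 = 0.5.
Midpoints: 3.75, 4.25, 4.75, 5.25.
v(3.75) = 16, v(4.25) = 18, v(4.75) = 20, v(5.25) = 22.
Sum = Δx · [v(3.75) + v(4.25) + v(4.75) + v(5.25)].
Sum = 38.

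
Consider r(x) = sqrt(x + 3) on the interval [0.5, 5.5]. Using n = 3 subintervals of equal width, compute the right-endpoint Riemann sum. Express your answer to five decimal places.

13.00428

Δx = (5.5 − 0.5)/3 = 5/3.
Right endpoints: 13/6, 23/6, 5.5.
r(13/6) ≈ 2.27303, r(23/6) ≈ 2.61406, r(5.5) ≈ 2.91548.
Sum = Δx · [r(13/6) + r(23/6) + r(5.5)].
Sum ≈ 13.00428.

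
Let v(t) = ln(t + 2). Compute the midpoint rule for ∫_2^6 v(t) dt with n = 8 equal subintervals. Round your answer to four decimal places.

7.0917

Δt = (6 − 2)/8 = 0.5.
Midpoints: 2.25, 2.75, 3.25, 3.75, 4.25, 4.75, 5.25, 5.75.
v(2.25) ≈ 1.4469, v(2.75) ≈ 1.5581, v(3.25) ≈ 1.6582, v(3.75) ≈ 1.7492, v(4.25) ≈ 1.8326, v(4.75) ≈ 1.9095, v(5.25) ≈ 1.9810, v(5.75) ≈ 2.0477.
Sum = Δt · [v(2.25) + v(2.75) + v(3.25) + ...].
Sum ≈ 7.0917.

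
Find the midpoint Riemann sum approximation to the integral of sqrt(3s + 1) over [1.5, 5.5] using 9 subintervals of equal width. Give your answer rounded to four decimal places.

Δs = (5.5 − 1.5)/9 = 4/9.
Midpoints: 31/18, 13/6, 47/18, 55/18, 3.5, 71/18, 79/18, 29/6, 95/18.
f(31/18) ≈ 2.4833, f(13/6) ≈ 2.7386, f(47/18) ≈ 2.9721, f(55/18) ≈ 3.1885, f(3.5) ≈ 3.3912, f(71/18) ≈ 3.5824, f(79/18) ≈ 3.7639, f(29/6) ≈ 3.9370, f(95/18) ≈ 4.1028.
Sum = Δs · [f(31/18) + f(13/6) + f(47/18) + ...].
Sum ≈ 13.4043.

13.4043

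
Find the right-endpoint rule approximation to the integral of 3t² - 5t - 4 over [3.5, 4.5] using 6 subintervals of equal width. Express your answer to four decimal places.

25.8472

Δt = (4.5 − 3.5)/6 = 1/6.
Right endpoints: 11/3, 23/6, 4, 25/6, 13/3, 4.5.
f(11/3) = 18, f(23/6) = 251/12, f(4) = 24, f(25/6) = 27.25, f(13/3) = 92/3, f(4.5) = 34.25.
Sum = Δt · [f(11/3) + f(23/6) + f(4) + ...].
Sum ≈ 25.8472.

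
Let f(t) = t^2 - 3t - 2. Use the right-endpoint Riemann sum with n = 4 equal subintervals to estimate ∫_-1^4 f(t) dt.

Δt = (4 − (-1))/4 = 1.25.
Right endpoints: 0.25, 1.5, 2.75, 4.
f(0.25) = -2.6875, f(1.5) = -4.25, f(2.75) = -2.6875, f(4) = 2.
Sum = Δt · [f(0.25) + f(1.5) + f(2.75) + f(4)].
Sum = -9.53125.

-9.53125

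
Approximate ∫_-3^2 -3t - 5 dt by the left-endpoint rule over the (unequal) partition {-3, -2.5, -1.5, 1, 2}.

Subinterval widths: 0.5, 1, 2.5, 1.
Left endpoints: -3, -2.5, -1.5, 1.
f(-3) = 4, f(-2.5) = 2.5, f(-1.5) = -0.5, f(1) = -8.
Sum = Σ Δt_i · f(t_i).
Sum = -4.75.

-4.75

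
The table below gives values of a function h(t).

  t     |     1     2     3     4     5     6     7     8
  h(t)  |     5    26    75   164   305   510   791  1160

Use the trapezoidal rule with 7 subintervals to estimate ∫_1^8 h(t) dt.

Δt = 1.
T_7 = (1/2)·[5 + 2·26 + 2·75 + 2·164 + 2·305 + 2·510 + 2·791 + 1160] = 2453.5.

2453.5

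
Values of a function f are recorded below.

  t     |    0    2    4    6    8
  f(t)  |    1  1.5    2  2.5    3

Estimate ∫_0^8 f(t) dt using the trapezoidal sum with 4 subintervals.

16

Δt = 2.
T_4 = (2/2)·[1 + 2·1.5 + 2·2 + 2·2.5 + 3] = 16.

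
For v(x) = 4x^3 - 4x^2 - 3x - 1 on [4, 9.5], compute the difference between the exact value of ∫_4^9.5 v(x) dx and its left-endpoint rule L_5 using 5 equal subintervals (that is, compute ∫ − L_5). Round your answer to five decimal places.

1487.59417

Exact integral: ∫_4^9.5 v(x) dx ≈ 6714.3541667.
L_5 = 5226.76.
Error ≈ 6714.3541667 − 5226.76 ≈ 1487.59417.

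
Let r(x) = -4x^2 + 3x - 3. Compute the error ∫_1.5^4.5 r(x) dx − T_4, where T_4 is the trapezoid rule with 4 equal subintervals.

Exact integral: ∫_1.5^4.5 r(x) dx = -99.
T_4 = -100.125.
Error = -99 − (-100.125) = 1.125.

1.125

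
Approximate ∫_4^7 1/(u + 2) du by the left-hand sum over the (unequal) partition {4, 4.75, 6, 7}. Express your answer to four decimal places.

Subinterval widths: 0.75, 1.25, 1.
Left endpoints: 4, 4.75, 6.
f(4) = 1/6, f(4.75) = 4/27, f(6) = 0.125.
Sum = Σ Δu_i · f(u_i).
Sum ≈ 0.4352.

0.4352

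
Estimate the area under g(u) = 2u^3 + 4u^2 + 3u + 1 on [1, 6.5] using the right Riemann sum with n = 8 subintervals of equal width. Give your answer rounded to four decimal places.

1586.2290

Δu = (6.5 − 1)/8 = 0.6875.
Right endpoints: 1.6875, 2.375, 3.0625, 3.75, 4.4375, 5.125, 5.8125, 6.5.
g(1.6875) = 55427/2048, g(2.375) = 57.48046875, g(3.0625) = 215345/2048, g(3.75) = 173.96875, g(4.4375) = 548535/2048, g(5.125) = 390.66015625, g(5.8125) = 1118885/2048, g(6.5) = 738.75.
Sum = Δu · [g(1.6875) + g(2.375) + g(3.0625) + ...].
Sum ≈ 1586.2290.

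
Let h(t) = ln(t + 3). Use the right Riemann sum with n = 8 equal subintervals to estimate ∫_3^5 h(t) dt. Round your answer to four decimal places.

Δt = (5 − 3)/8 = 0.25.
Right endpoints: 3.25, 3.5, 3.75, 4, 4.25, 4.5, 4.75, 5.
h(3.25) ≈ 1.8326, h(3.5) ≈ 1.8718, h(3.75) ≈ 1.9095, h(4) ≈ 1.9459, h(4.25) ≈ 1.9810, h(4.5) ≈ 2.0149, h(4.75) ≈ 2.0477, h(5) ≈ 2.0794.
Sum = Δt · [h(3.25) + h(3.5) + h(3.75) + ...].
Sum ≈ 3.9207.

3.9207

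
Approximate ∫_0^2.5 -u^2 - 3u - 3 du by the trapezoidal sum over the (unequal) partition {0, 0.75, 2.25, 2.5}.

-22.71875

Subinterval widths: 0.75, 1.5, 0.25.
f(0) = -3, f(0.75) = -5.8125, f(2.25) = -14.8125, f(2.5) = -16.75.
On each subinterval the trapezoid contributes (Δu_i/2)·[f(u_{i-1}) + f(u_i)].
Sum = -22.71875.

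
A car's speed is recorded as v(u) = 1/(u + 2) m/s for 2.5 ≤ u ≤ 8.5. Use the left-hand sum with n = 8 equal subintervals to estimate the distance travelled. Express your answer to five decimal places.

0.89680

Δu = (8.5 − 2.5)/8 = 0.75.
Left endpoints: 2.5, 3.25, 4, 4.75, 5.5, 6.25, 7, 7.75.
v(2.5) = 2/9, v(3.25) = 4/21, v(4) = 1/6, v(4.75) = 4/27, v(5.5) = 2/15, v(6.25) = 4/33, v(7) = 1/9, v(7.75) = 4/39.
Sum = Δu · [v(2.5) + v(3.25) + v(4) + ...].
Sum ≈ 0.89680.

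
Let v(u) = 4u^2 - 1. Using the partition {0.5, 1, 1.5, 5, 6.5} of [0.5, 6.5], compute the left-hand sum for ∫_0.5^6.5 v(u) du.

178

Subinterval widths: 0.5, 0.5, 3.5, 1.5.
Left endpoints: 0.5, 1, 1.5, 5.
v(0.5) = 0, v(1) = 3, v(1.5) = 8, v(5) = 99.
Sum = Σ Δu_i · v(u_i).
Sum = 178.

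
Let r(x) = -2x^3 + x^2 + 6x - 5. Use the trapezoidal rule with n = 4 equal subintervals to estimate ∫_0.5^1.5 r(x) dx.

-0.46875

Δx = (1.5 − 0.5)/4 = 0.25.
r(0.5) = -2, r(0.75) = -0.78125, r(1) = 0, r(1.25) = 0.15625, r(1.5) = -0.5.
T_4 = (Δx/2)·[r(x_0) + 2r(x_1) + 2r(x_2) + 2r(x_3) + r(x_4)].
Sum = -0.46875.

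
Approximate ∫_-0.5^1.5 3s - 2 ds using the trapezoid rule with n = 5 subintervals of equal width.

-1

Δs = (1.5 − (-0.5))/5 = 0.4.
f(-0.5) = -3.5, f(-0.1) = -2.3, f(0.3) = -1.1, f(0.7) = 0.1, f(1.1) = 1.3, f(1.5) = 2.5.
T_5 = (Δs/2)·[f(s_0) + 2f(s_1) + ... + 2f(s_{4}) + f(s_5)].
Sum = -1.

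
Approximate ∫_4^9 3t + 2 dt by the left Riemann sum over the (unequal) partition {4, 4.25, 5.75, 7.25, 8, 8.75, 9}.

98.875

Subinterval widths: 0.25, 1.5, 1.5, 0.75, 0.75, 0.25.
Left endpoints: 4, 4.25, 5.75, 7.25, 8, 8.75.
f(4) = 14, f(4.25) = 14.75, f(5.75) = 19.25, f(7.25) = 23.75, f(8) = 26, f(8.75) = 28.25.
Sum = Σ Δt_i · f(t_i).
Sum = 98.875.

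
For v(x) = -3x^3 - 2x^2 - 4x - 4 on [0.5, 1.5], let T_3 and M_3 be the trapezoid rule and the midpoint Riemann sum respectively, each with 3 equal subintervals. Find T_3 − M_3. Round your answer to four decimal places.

-0.3056

T_3 ≈ -14.120370.
M_3 ≈ -13.814815.
T_3 − M_3 ≈ -0.3056.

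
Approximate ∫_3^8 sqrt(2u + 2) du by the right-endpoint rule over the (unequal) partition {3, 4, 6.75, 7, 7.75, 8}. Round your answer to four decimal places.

19.1872

Subinterval widths: 1, 2.75, 0.25, 0.75, 0.25.
Right endpoints: 4, 6.75, 7, 7.75, 8.
f(4) ≈ 3.1623, f(6.75) ≈ 3.9370, f(7) ≈ 4.0000, f(7.75) ≈ 4.1833, f(8) ≈ 4.2426.
Sum = Σ Δu_i · f(u_i).
Sum ≈ 19.1872.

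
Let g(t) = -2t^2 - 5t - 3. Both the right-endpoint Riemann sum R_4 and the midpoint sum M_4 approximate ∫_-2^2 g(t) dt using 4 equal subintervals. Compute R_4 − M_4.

R_4 = -34.
M_4 = -22.
R_4 − M_4 = -12.

-12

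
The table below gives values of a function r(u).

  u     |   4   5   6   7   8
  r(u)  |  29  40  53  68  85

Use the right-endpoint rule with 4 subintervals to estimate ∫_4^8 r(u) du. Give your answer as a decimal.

Δu = 1.
Sum = 1·[40 + 53 + 68 + 85] = 246.

246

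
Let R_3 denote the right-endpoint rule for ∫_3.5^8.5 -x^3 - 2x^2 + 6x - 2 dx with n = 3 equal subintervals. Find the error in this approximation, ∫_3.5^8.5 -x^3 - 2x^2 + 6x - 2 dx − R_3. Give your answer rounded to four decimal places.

597.3380

Exact integral: ∫_3.5^8.5 f(x) dx ≈ -1478.333333.
R_3 ≈ -2075.671296.
Error ≈ -1478.333333 − (-2075.671296) ≈ 597.3380.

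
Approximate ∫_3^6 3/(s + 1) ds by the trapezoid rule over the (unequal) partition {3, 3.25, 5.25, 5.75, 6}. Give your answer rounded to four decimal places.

1.7081

Subinterval widths: 0.25, 2, 0.5, 0.25.
f(3) = 0.75, f(3.25) = 12/17, f(5.25) = 0.48, f(5.75) = 4/9, f(6) = 3/7.
On each subinterval the trapezoid contributes (Δs_i/2)·[f(s_{i-1}) + f(s_i)].
Sum ≈ 1.7081.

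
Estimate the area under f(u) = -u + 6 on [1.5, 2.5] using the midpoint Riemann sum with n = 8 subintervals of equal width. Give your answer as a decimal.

4

Δu = (2.5 − 1.5)/8 = 0.125.
Midpoints: 1.5625, 1.6875, 1.8125, 1.9375, 2.0625, 2.1875, 2.3125, 2.4375.
f(1.5625) = 4.4375, f(1.6875) = 4.3125, f(1.8125) = 4.1875, f(1.9375) = 4.0625, f(2.0625) = 3.9375, f(2.1875) = 3.8125, f(2.3125) = 3.6875, f(2.4375) = 3.5625.
Sum = Δu · [f(1.5625) + f(1.6875) + f(1.8125) + ...].
Sum = 4.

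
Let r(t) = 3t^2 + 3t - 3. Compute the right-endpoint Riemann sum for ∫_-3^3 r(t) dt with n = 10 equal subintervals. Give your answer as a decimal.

42.48

Δt = (3 − (-3))/10 = 0.6.
Right endpoints: -2.4, -1.8, -1.2, -0.6, 0, 0.6, 1.2, 1.8, 2.4, 3.
r(-2.4) = 7.08, r(-1.8) = 1.32, r(-1.2) = -2.28, r(-0.6) = -3.72, r(0) = -3, r(0.6) = -0.12, r(1.2) = 4.92, r(1.8) = 12.12, r(2.4) = 21.48, r(3) = 33.
Sum = Δt · [r(-2.4) + r(-1.8) + r(-1.2) + ...].
Sum = 42.48.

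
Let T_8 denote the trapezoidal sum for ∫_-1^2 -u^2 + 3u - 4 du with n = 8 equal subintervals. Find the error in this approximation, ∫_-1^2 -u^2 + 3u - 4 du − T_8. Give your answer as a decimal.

0.0703125

Exact integral: ∫_-1^2 f(u) du = -10.5.
T_8 = -10.5703125.
Error = -10.5 − (-10.5703125) = 0.0703125.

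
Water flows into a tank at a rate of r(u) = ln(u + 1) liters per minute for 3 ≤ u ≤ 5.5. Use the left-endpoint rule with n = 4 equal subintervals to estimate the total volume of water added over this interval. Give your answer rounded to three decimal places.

3.967

Δu = (5.5 − 3)/4 = 0.625.
Left endpoints: 3, 3.625, 4.25, 4.875.
r(3) ≈ 1.386, r(3.625) ≈ 1.531, r(4.25) ≈ 1.658, r(4.875) ≈ 1.771.
Sum = Δu · [r(3) + r(3.625) + r(4.25) + r(4.875)].
Sum ≈ 3.967.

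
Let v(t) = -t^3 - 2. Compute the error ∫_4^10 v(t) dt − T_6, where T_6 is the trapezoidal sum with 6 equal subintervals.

21

Exact integral: ∫_4^10 v(t) dt = -2448.
T_6 = -2469.
Error = -2448 − (-2469) = 21.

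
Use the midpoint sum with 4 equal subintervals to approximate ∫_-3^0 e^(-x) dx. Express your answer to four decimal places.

Δx = (0 − (-3))/4 = 0.75.
Midpoints: -2.625, -1.875, -1.125, -0.375.
f(-2.625) ≈ 13.8046, f(-1.875) ≈ 6.5208, f(-1.125) ≈ 3.0802, f(-0.375) ≈ 1.4550.
Sum = Δx · [f(-2.625) + f(-1.875) + f(-1.125) + f(-0.375)].
Sum ≈ 18.6455.

18.6455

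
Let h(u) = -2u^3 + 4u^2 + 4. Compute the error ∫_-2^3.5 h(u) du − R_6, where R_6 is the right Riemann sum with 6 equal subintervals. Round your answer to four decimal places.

Exact integral: ∫_-2^3.5 h(u) du ≈ 22.802083.
R_6 ≈ -9.093461.
Error ≈ 22.802083 − (-9.093461) ≈ 31.8955.

31.8955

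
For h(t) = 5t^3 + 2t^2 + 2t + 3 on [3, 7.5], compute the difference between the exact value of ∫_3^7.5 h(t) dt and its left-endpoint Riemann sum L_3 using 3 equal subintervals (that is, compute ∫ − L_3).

Exact integral: ∫_3^7.5 h(t) dt = 4177.828125.
L_3 = 2755.6875.
Error = 4177.828125 − 2755.6875 = 1422.140625.

1422.140625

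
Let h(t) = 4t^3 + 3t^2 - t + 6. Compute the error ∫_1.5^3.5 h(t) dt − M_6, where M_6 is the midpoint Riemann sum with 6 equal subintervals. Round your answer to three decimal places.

0.611

Exact integral: ∫_1.5^3.5 h(t) dt = 191.5.
M_6 ≈ 190.88889.
Error ≈ 191.5 − 190.88889 ≈ 0.611.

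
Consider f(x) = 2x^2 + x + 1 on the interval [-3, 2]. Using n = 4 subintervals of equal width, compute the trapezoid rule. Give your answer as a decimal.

Δx = (2 − (-3))/4 = 1.25.
f(-3) = 16, f(-1.75) = 5.375, f(-0.5) = 1, f(0.75) = 2.875, f(2) = 11.
T_4 = (Δx/2)·[f(x_0) + 2f(x_1) + 2f(x_2) + 2f(x_3) + f(x_4)].
Sum = 28.4375.

28.4375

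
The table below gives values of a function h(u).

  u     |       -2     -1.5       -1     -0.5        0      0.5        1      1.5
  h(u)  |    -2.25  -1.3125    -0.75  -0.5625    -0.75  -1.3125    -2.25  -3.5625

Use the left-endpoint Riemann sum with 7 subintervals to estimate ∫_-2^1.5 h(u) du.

-4.59375

Δu = 0.5.
Sum = 0.5·[(-2.25) + (-1.3125) + (-0.75) + (-0.5625) + (-0.75) + (-1.3125) + (-2.25)] = -4.59375.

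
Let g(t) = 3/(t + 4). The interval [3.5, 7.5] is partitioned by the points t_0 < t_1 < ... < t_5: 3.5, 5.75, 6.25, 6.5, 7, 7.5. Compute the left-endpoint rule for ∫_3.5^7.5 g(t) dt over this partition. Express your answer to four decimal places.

1.4062

Subinterval widths: 2.25, 0.5, 0.25, 0.5, 0.5.
Left endpoints: 3.5, 5.75, 6.25, 6.5, 7.
g(3.5) = 0.4, g(5.75) = 4/13, g(6.25) = 12/41, g(6.5) = 2/7, g(7) = 3/11.
Sum = Σ Δt_i · g(t_i).
Sum ≈ 1.4062.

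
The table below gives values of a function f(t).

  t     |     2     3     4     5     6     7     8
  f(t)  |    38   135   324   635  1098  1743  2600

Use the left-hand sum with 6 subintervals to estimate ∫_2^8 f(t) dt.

Δt = 1.
Sum = 1·[38 + 135 + 324 + 635 + 1098 + 1743] = 3973.

3973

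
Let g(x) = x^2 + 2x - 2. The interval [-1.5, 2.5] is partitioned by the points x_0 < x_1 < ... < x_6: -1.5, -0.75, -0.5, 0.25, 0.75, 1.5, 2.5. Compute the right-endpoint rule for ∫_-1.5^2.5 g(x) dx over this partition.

7.75

Subinterval widths: 0.75, 0.25, 0.75, 0.5, 0.75, 1.
Right endpoints: -0.75, -0.5, 0.25, 0.75, 1.5, 2.5.
g(-0.75) = -2.9375, g(-0.5) = -2.75, g(0.25) = -1.4375, g(0.75) = 0.0625, g(1.5) = 3.25, g(2.5) = 9.25.
Sum = Σ Δx_i · g(x_i).
Sum = 7.75.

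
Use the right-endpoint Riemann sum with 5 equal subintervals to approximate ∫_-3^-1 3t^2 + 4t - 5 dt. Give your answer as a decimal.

Δt = (-1 − (-3))/5 = 0.4.
Right endpoints: -2.6, -2.2, -1.8, -1.4, -1.
f(-2.6) = 4.88, f(-2.2) = 0.72, f(-1.8) = -2.48, f(-1.4) = -4.72, f(-1) = -6.
Sum = Δt · [f(-2.6) + f(-2.2) + f(-1.8) + f(-1.4) + f(-1)].
Sum = -3.04.

-3.04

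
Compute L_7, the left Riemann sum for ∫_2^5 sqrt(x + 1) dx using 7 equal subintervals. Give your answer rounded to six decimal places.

Δx = (5 − 2)/7 = 3/7.
Left endpoints: 2, 17/7, 20/7, 23/7, 26/7, 29/7, 32/7.
f(2) ≈ 1.732051, f(17/7) ≈ 1.851640, f(20/7) ≈ 1.963961, f(23/7) ≈ 2.070197, f(26/7) ≈ 2.171241, f(29/7) ≈ 2.267787, f(32/7) ≈ 2.360387.
Sum = Δx · [f(2) + f(17/7) + f(20/7) + ...].
Sum ≈ 6.178827.

6.178827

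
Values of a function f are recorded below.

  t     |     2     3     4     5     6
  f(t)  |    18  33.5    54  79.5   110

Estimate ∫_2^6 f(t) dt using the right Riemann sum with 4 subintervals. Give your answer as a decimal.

Δt = 1.
Sum = 1·[33.5 + 54 + 79.5 + 110] = 277.

277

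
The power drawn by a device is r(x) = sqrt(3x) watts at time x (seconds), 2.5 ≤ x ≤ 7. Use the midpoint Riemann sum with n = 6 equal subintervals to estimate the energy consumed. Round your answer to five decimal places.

16.82614

Δx = (7 − 2.5)/6 = 0.75.
Midpoints: 2.875, 3.625, 4.375, 5.125, 5.875, 6.625.
r(2.875) ≈ 2.93684, r(3.625) ≈ 3.29773, r(4.375) ≈ 3.62284, r(5.125) ≈ 3.92110, r(5.875) ≈ 4.19821, r(6.625) ≈ 4.45814.
Sum = Δx · [r(2.875) + r(3.625) + r(4.375) + ...].
Sum ≈ 16.82614.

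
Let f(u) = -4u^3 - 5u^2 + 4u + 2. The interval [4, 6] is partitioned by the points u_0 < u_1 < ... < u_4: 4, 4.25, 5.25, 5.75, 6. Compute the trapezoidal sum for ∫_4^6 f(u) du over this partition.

-1261.484375

Subinterval widths: 0.25, 1, 0.5, 0.25.
f(4) = -318, f(4.25) = -378.375, f(5.25) = -693.625, f(5.75) = -900.75, f(6) = -1018.
On each subinterval the trapezoid contributes (Δu_i/2)·[f(u_{i-1}) + f(u_i)].
Sum = -1261.484375.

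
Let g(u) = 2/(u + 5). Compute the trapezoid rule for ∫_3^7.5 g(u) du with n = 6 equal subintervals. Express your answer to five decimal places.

0.89344

Δu = (7.5 − 3)/6 = 0.75.
g(3) = 0.25, g(3.75) = 8/35, g(4.5) = 4/19, g(5.25) = 8/41, g(6) = 2/11, g(6.75) = 8/47, g(7.5) = 0.16.
T_6 = (Δu/2)·[g(u_0) + 2g(u_1) + ... + 2g(u_{5}) + g(u_6)].
Sum ≈ 0.89344.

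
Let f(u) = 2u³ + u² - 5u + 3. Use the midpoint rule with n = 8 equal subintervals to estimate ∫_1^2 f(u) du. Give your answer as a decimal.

Δu = (2 − 1)/8 = 0.125.
Midpoints: 1.0625, 1.1875, 1.3125, 1.4375, 1.5625, 1.6875, 1.8125, 1.9375.
f(1.0625) = 2489/2048, f(1.1875) = 3731/2048, f(1.3125) = 5493/2048, f(1.4375) = 7823/2048, f(1.5625) = 10769/2048, f(1.6875) = 14379/2048, f(1.8125) = 18701/2048, f(1.9375) = 23783/2048.
Sum = Δu · [f(1.0625) + f(1.1875) + f(1.3125) + ...].
Sum = 5.3203125.

5.3203125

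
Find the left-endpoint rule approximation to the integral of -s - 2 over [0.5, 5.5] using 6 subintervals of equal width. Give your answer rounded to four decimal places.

Δs = (5.5 − 0.5)/6 = 5/6.
Left endpoints: 0.5, 4/3, 13/6, 3, 23/6, 14/3.
f(0.5) = -2.5, f(4/3) = -10/3, f(13/6) = -25/6, f(3) = -5, f(23/6) = -35/6, f(14/3) = -20/3.
Sum = Δs · [f(0.5) + f(4/3) + f(13/6) + ...].
Sum ≈ -22.9167.

-22.9167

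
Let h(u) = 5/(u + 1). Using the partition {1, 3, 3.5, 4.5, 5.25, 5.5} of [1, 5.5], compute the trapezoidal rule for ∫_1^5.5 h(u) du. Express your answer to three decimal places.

Subinterval widths: 2, 0.5, 1, 0.75, 0.25.
h(1) = 2.5, h(3) = 1.25, h(3.5) = 10/9, h(4.5) = 10/11, h(5.25) = 0.8, h(5.5) = 10/13.
On each subinterval the trapezoid contributes (Δu_i/2)·[h(u_{i-1}) + h(u_i)].
Sum ≈ 6.187.

6.187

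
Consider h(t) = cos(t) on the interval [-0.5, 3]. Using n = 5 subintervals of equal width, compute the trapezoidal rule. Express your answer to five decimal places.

0.59500

Δt = (3 − (-0.5))/5 = 0.7.
h(-0.5) ≈ 0.87758, h(0.2) ≈ 0.98007, h(0.9) ≈ 0.62161, h(1.6) ≈ -0.02920, h(2.3) ≈ -0.66628, h(3) ≈ -0.98999.
T_5 = (Δt/2)·[h(t_0) + 2h(t_1) + ... + 2h(t_{4}) + h(t_5)].
Sum ≈ 0.59500.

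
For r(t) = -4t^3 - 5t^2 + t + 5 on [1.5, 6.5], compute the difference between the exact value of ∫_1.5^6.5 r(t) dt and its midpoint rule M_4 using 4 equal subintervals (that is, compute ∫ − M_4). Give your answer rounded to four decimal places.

Exact integral: ∫_1.5^6.5 r(t) dt ≈ -2187.083333.
M_4 = -2152.578125.
Error ≈ -2187.083333 − (-2152.578125) ≈ -34.5052.

-34.5052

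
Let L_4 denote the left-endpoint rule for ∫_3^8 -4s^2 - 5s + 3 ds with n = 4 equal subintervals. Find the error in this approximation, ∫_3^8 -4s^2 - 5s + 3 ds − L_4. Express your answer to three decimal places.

Exact integral: ∫_3^8 f(s) ds ≈ -769.16667.
L_4 = -621.25.
Error ≈ -769.16667 − (-621.25) ≈ -147.917.

-147.917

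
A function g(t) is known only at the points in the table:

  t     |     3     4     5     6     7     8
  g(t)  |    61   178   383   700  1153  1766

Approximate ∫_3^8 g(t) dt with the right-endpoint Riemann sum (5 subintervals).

Δt = 1.
Sum = 1·[178 + 383 + 700 + 1153 + 1766] = 4180.

4180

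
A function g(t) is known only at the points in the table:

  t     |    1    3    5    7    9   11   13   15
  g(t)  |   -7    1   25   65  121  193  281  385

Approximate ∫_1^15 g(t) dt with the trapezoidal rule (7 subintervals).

Δt = 2.
T_7 = (2/2)·[(-7) + 2·1 + 2·25 + 2·65 + 2·121 + 2·193 + 2·281 + 385] = 1750.

1750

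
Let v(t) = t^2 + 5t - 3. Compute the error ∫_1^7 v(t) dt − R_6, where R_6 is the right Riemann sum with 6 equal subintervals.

Exact integral: ∫_1^7 v(t) dt = 216.
R_6 = 256.
Error = 216 − 256 = -40.

-40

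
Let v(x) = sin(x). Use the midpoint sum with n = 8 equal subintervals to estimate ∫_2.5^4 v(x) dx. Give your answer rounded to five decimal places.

-0.14772

Δx = (4 − 2.5)/8 = 0.1875.
Midpoints: 2.59375, 2.78125, 2.96875, 3.15625, 3.34375, 3.53125, 3.71875, 3.90625.
v(2.59375) ≈ 0.52085, v(2.78125) ≈ 0.35259, v(2.96875) ≈ 0.17198, v(3.15625) ≈ -0.01466, v(3.34375) ≈ -0.20078, v(3.53125) ≈ -0.37987, v(3.71875) ≈ -0.54564, v(3.90625) ≈ -0.69229.
Sum = Δx · [v(2.59375) + v(2.78125) + v(2.96875) + ...].
Sum ≈ -0.14772.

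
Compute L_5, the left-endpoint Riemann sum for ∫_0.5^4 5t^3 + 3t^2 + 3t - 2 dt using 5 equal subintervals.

Δt = (4 − 0.5)/5 = 0.7.
Left endpoints: 0.5, 1.2, 1.9, 2.6, 3.3.
f(0.5) = 0.875, f(1.2) = 14.56, f(1.9) = 48.825, f(2.6) = 113.96, f(3.3) = 220.255.
Sum = Δt · [f(0.5) + f(1.2) + f(1.9) + f(2.6) + f(3.3)].
Sum = 278.9325.

278.9325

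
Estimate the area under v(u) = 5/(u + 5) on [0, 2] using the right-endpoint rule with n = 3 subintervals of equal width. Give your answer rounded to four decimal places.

1.5907

Δu = (2 − 0)/3 = 2/3.
Right endpoints: 2/3, 4/3, 2.
v(2/3) = 15/17, v(4/3) = 15/19, v(2) = 5/7.
Sum = Δu · [v(2/3) + v(4/3) + v(2)].
Sum ≈ 1.5907.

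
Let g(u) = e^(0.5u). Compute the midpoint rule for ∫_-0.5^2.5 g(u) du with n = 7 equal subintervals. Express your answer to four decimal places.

5.4127

Δu = (2.5 − (-0.5))/7 = 3/7.
Midpoints: -2/7, 1/7, 4/7, 1, 10/7, 13/7, 16/7.
g(-2/7) ≈ 0.8669, g(1/7) ≈ 1.0740, g(4/7) ≈ 1.3307, g(1) ≈ 1.6487, g(10/7) ≈ 2.0427, g(13/7) ≈ 2.5309, g(16/7) ≈ 3.1357.
Sum = Δu · [g(-2/7) + g(1/7) + g(4/7) + ...].
Sum ≈ 5.4127.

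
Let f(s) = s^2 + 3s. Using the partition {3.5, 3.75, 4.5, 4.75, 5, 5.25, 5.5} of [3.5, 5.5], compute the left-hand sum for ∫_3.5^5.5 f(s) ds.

Subinterval widths: 0.25, 0.75, 0.25, 0.25, 0.25, 0.25.
Left endpoints: 3.5, 3.75, 4.5, 4.75, 5, 5.25.
f(3.5) = 22.75, f(3.75) = 25.3125, f(4.5) = 33.75, f(4.75) = 36.8125, f(5) = 40, f(5.25) = 43.3125.
Sum = Σ Δs_i · f(s_i).
Sum = 63.140625.

63.140625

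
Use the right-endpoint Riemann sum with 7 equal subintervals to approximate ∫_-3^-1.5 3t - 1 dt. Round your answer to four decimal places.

Δt = (-1.5 − (-3))/7 = 3/14.
Right endpoints: -39/14, -18/7, -33/14, -15/7, -27/14, -12/7, -1.5.
f(-39/14) = -131/14, f(-18/7) = -61/7, f(-33/14) = -113/14, f(-15/7) = -52/7, f(-27/14) = -95/14, f(-12/7) = -43/7, f(-1.5) = -5.5.
Sum = Δt · [f(-39/14) + f(-18/7) + f(-33/14) + ...].
Sum ≈ -11.1429.

-11.1429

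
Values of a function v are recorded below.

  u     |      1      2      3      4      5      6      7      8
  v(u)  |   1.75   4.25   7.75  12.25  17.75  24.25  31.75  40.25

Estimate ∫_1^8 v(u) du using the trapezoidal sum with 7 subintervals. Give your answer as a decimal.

Δu = 1.
T_7 = (1/2)·[1.75 + 2·4.25 + 2·7.75 + 2·12.25 + 2·17.75 + 2·24.25 + 2·31.75 + 40.25] = 119.

119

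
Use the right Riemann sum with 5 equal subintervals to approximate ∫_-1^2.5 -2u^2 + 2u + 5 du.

9.87

Δu = (2.5 − (-1))/5 = 0.7.
Right endpoints: -0.3, 0.4, 1.1, 1.8, 2.5.
f(-0.3) = 4.22, f(0.4) = 5.48, f(1.1) = 4.78, f(1.8) = 2.12, f(2.5) = -2.5.
Sum = Δu · [f(-0.3) + f(0.4) + f(1.1) + f(1.8) + f(2.5)].
Sum = 9.87.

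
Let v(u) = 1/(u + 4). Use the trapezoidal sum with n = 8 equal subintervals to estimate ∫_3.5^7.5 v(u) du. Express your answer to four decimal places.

Δu = (7.5 − 3.5)/8 = 0.5.
v(3.5) = 2/15, v(4) = 0.125, v(4.5) = 2/17, v(5) = 1/9, v(5.5) = 2/19, v(6) = 0.1, v(6.5) = 2/21, v(7) = 1/11, v(7.5) = 2/23.
T_8 = (Δu/2)·[v(u_0) + 2v(u_1) + ... + 2v(u_{7}) + v(u_8)].
Sum ≈ 0.4277.

0.4277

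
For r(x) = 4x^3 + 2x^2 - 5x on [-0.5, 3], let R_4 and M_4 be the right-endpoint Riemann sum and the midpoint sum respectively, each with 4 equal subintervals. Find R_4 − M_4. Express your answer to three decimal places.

R_4 = 132.20703125.
M_4 ≈ 73.34961.
R_4 − M_4 ≈ 58.857.

58.857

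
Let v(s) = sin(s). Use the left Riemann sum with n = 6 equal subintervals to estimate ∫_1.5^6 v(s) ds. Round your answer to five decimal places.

Δs = (6 − 1.5)/6 = 0.75.
Left endpoints: 1.5, 2.25, 3, 3.75, 4.5, 5.25.
v(1.5) ≈ 0.99749, v(2.25) ≈ 0.77807, v(3) ≈ 0.14112, v(3.75) ≈ -0.57156, v(4.5) ≈ -0.97753, v(5.25) ≈ -0.85893.
Sum = Δs · [v(1.5) + v(2.25) + v(3) + ...].
Sum ≈ -0.36850.

-0.36850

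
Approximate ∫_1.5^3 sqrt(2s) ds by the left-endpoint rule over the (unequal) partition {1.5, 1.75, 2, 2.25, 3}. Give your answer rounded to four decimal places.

2.9917

Subinterval widths: 0.25, 0.25, 0.25, 0.75.
Left endpoints: 1.5, 1.75, 2, 2.25.
f(1.5) ≈ 1.7321, f(1.75) ≈ 1.8708, f(2) ≈ 2.0000, f(2.25) ≈ 2.1213.
Sum = Σ Δs_i · f(s_i).
Sum ≈ 2.9917.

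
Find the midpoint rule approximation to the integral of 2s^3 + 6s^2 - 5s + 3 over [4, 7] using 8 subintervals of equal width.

1555.62890625

Δs = (7 − 4)/8 = 0.375.
Midpoints: 4.1875, 4.5625, 4.9375, 5.3125, 5.6875, 6.0625, 6.4375, 6.8125.
f(4.1875) = 479499/2048, f(4.5625) = 604233/2048, f(4.9375) = 748191/2048, f(5.3125) = 912669/2048, f(5.6875) = 1098963/2048, f(6.0625) = 1308369/2048, f(6.4375) = 1542183/2048, f(6.8125) = 1801701/2048.
Sum = Δs · [f(4.1875) + f(4.5625) + f(4.9375) + ...].
Sum = 1555.62890625.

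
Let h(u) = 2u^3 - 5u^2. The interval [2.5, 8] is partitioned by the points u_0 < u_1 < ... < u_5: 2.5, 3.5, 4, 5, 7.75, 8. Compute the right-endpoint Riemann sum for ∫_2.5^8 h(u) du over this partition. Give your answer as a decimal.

2083.8046875

Subinterval widths: 1, 0.5, 1, 2.75, 0.25.
Right endpoints: 3.5, 4, 5, 7.75, 8.
h(3.5) = 24.5, h(4) = 48, h(5) = 125, h(7.75) = 630.65625, h(8) = 704.
Sum = Σ Δu_i · h(u_i).
Sum = 2083.8046875.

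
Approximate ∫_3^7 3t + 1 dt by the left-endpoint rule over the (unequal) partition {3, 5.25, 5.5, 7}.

52.9375

Subinterval widths: 2.25, 0.25, 1.5.
Left endpoints: 3, 5.25, 5.5.
f(3) = 10, f(5.25) = 16.75, f(5.5) = 17.5.
Sum = Σ Δt_i · f(t_i).
Sum = 52.9375.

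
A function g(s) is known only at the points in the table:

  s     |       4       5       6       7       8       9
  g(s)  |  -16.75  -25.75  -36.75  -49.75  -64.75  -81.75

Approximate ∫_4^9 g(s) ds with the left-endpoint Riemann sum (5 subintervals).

-193.75

Δs = 1.
Sum = 1·[(-16.75) + (-25.75) + (-36.75) + (-49.75) + (-64.75)] = -193.75.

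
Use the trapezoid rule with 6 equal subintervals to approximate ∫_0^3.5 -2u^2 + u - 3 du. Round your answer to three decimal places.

Δu = (3.5 − 0)/6 = 7/12.
f(0) = -3, f(7/12) = -223/72, f(7/6) = -41/9, f(1.75) = -7.375, f(7/3) = -104/9, f(35/12) = -1231/72, f(3.5) = -24.
T_6 = (Δu/2)·[f(u_0) + 2f(u_1) + ... + 2f(u_{5}) + f(u_6)].
Sum ≈ -33.355.

-33.355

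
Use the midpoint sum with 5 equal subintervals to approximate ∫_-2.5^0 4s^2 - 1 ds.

18.125

Δs = (0 − (-2.5))/5 = 0.5.
Midpoints: -2.25, -1.75, -1.25, -0.75, -0.25.
f(-2.25) = 19.25, f(-1.75) = 11.25, f(-1.25) = 5.25, f(-0.75) = 1.25, f(-0.25) = -0.75.
Sum = Δs · [f(-2.25) + f(-1.75) + f(-1.25) + f(-0.75) + f(-0.25)].
Sum = 18.125.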